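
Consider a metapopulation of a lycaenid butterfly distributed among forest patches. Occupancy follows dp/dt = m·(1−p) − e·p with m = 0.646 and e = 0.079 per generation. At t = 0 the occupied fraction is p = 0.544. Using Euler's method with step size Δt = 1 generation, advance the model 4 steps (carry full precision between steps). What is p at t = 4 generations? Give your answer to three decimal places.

0.889

Update rule: p ← p + [m·(1−p) − e·p]·Δt with Δt = 1.
step 1: Δp = +0.25160, p = 0.79560
step 2: Δp = +0.06919, p = 0.86479
step 3: Δp = +0.01903, p = 0.88382
step 4: Δp = +0.00523, p = 0.88905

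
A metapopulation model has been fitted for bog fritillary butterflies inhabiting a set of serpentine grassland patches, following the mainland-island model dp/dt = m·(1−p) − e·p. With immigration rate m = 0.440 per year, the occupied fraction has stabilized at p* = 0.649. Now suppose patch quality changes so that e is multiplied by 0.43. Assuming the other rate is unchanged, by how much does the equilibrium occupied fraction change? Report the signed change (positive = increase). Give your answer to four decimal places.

0.1623

Balance m(1−p*) = e·p* gives e = m(1−p*)/p* = 0.440×0.35100/0.64900 = 0.23797.
New p* = m/(m+e) = 0.44000/(0.44000+0.10233) = 0.81131.
Δp* = 0.81131 − 0.64900 = +0.16231.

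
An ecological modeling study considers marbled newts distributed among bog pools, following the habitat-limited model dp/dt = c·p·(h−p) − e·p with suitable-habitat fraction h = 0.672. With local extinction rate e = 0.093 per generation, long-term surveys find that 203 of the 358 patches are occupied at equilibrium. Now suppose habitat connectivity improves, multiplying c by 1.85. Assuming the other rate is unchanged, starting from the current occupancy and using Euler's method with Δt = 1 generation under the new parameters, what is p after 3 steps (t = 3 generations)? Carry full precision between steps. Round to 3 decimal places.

Observed p* = 203/358 = 0.56704.
Balance c(h−p*) = e gives c = e/(0.672 − 0.56704) = 0.093/0.10496 = 0.88604.
Starting from p₀ = 0.56704; update p ← p + (dp/dt)·Δt with the new parameters.
p: 0.56704 → 0.61186  (Δp = +0.04482)
p: 0.61186 → 0.61527  (Δp = +0.00341)
p: 0.61527 → 0.61526  (Δp = -0.00001)

0.615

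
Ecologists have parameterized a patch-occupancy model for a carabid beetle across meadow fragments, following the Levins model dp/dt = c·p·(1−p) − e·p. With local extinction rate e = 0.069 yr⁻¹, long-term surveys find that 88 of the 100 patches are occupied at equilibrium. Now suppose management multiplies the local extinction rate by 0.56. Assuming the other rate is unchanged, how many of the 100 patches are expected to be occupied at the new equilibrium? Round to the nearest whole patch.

Observed p* = 88/100 = 0.88000.
Balance c(1−p*) = e gives c = e/(1 − 0.88000) = 0.069/0.12000 = 0.57500.
New p* = 1 − e/c = 1 − 0.03864/0.57500 = 0.93280.
Expected occupied = 100 × 0.93280 = 93.28 ≈ 93.

93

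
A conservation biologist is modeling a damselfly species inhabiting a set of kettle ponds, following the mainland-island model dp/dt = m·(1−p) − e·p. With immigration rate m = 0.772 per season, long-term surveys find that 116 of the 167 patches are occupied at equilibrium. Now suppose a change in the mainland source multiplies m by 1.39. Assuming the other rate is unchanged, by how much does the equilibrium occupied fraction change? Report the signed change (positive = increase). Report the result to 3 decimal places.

0.065

Observed p* = 116/167 = 0.69461.
Balance m(1−p*) = e·p* gives e = m(1−p*)/p* = 0.772×0.30539/0.69461 = 0.33942.
New p* = m/(m+e) = 1.07308/(1.07308+0.33942) = 0.75970.
Δp* = 0.75970 − 0.69461 = +0.06509.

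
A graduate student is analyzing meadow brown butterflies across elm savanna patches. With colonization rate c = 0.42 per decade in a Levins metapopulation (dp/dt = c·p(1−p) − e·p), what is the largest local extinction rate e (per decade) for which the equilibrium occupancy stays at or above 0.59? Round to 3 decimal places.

1 − e/c ≥ 0.59 ⇒ e ≤ c(1 − 0.59) = 0.42 × 0.4100.
e_max = 0.1722.

0.172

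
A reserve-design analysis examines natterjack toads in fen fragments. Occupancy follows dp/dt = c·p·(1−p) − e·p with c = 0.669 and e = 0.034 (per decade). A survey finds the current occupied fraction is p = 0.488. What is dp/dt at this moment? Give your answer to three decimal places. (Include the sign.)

Colonization term: c·p·(1−p) = 0.669×0.488×0.5120 = 0.16715.
Extinction term: e·p = 0.01659.
dp/dt = 0.16715 − 0.01659 = 0.15056.

0.151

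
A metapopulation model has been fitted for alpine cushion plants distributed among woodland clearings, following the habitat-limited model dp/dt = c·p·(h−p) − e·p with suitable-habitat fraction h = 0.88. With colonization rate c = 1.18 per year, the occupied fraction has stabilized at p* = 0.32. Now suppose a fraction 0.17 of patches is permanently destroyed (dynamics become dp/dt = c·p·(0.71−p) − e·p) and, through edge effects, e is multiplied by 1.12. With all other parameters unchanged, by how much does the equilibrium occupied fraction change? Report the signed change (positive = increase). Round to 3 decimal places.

-0.237

Balance c(h−p*) = e gives e = 1.18×(0.88 − 0.32000) = 0.66080.
New p* = 0.71 − e/c = 0.71 − 0.74010/1.18000 = 0.08280.
Δp* = 0.08280 − 0.32000 = -0.23720.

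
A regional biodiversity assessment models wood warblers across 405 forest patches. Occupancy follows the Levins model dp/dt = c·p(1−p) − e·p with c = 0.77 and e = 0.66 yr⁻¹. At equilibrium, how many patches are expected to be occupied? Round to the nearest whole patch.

58

p* = 1 − e/c = 1 − 0.66/0.77 = 0.1429.
Expected occupied patches = N × p* = 405 × 0.1429 = 57.86 ≈ 58.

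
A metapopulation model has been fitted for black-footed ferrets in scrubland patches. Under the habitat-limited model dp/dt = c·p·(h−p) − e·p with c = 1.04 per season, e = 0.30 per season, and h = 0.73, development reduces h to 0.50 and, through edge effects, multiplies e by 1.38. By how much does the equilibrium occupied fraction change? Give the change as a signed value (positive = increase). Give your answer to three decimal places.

Before: p* = h − e/c = 0.73 − 0.30/1.04 = 0.73 − 0.2885 = 0.4415.
After: c = 1.04, e = 0.414, h = 0.50; p* = 0.50 − 0.414/1.04 = 0.1019.
Δp* = 0.1019 − 0.4415 = -0.3396.

-0.340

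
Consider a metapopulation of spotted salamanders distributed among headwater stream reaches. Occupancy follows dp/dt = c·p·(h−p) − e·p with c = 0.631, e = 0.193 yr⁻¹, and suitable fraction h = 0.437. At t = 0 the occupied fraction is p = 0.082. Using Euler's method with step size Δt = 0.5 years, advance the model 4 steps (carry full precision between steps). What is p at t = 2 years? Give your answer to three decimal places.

Update rule: p ← p + [c·p·(h−p) − e·p]·Δt with Δt = 0.5.
t = 0.5: p = 0.08200 + (+0.00127) = 0.08327
t = 1: p = 0.08327 + (+0.00126) = 0.08453
t = 1.5: p = 0.08453 + (+0.00124) = 0.08577
t = 2: p = 0.08577 + (+0.00123) = 0.08700

0.087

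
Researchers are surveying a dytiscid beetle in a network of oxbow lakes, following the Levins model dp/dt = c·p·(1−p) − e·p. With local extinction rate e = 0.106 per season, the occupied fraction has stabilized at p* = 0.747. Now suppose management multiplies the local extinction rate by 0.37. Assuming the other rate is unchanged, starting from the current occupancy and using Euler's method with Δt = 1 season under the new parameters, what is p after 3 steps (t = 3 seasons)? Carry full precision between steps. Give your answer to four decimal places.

Balance c(1−p*) = e gives c = e/(1 − 0.74700) = 0.106/0.25300 = 0.41897.
Starting from p₀ = 0.74700; update p ← p + (dp/dt)·Δt with the new parameters.
step 1: Δp = +0.04988, p = 0.79688
step 2: Δp = +0.03656, p = 0.83345
step 3: Δp = +0.02547, p = 0.85892

0.8589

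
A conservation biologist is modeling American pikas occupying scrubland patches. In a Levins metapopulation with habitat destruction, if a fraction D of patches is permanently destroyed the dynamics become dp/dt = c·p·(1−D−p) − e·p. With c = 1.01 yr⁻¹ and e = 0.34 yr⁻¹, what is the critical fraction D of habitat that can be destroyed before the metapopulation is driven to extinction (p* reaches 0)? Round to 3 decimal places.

The nontrivial equilibrium is p* = (1−D) − e/c; extinction occurs when this hits zero.
So D_crit = 1 − e/c = 1 − 0.34/1.01 = 1 − 0.3366 = 0.6634.
This equals the undisturbed p*, a classic result of Lande's extension.

0.663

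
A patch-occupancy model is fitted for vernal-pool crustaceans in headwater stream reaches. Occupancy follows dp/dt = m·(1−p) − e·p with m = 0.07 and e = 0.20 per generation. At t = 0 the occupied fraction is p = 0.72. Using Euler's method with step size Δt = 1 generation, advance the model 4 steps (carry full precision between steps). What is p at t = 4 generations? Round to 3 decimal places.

Update rule: p ← p + [m·(1−p) − e·p]·Δt with Δt = 1.
p: 0.72000 → 0.59560  (Δp = -0.12440)
p: 0.59560 → 0.50479  (Δp = -0.09081)
p: 0.50479 → 0.43850  (Δp = -0.06629)
p: 0.43850 → 0.39010  (Δp = -0.04839)

0.390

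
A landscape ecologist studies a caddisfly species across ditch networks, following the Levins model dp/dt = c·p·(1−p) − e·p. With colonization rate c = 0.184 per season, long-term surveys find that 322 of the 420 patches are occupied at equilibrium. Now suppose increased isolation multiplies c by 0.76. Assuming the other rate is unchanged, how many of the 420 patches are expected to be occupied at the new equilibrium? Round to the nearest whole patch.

Observed p* = 322/420 = 0.76667.
Balance c(1−p*) = e gives e = 0.184×(1 − 0.76667) = 0.04293.
New p* = 1 − e/c = 1 − 0.04293/0.13984 = 0.69301.
Expected occupied = 420 × 0.69301 = 291.06 ≈ 291.

291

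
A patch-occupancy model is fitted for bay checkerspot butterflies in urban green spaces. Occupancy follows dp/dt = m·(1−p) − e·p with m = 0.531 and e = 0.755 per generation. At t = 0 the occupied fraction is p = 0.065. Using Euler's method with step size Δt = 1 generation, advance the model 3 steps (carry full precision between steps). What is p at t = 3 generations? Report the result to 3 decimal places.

0.421

Update rule: p ← p + [m·(1−p) − e·p]·Δt with Δt = 1.
  1  |  dp/dt·Δt = +0.447410  |  p_1 = 0.512410
  2  |  dp/dt·Δt = -0.127959  |  p_2 = 0.384451
  3  |  dp/dt·Δt = +0.036596  |  p_3 = 0.421047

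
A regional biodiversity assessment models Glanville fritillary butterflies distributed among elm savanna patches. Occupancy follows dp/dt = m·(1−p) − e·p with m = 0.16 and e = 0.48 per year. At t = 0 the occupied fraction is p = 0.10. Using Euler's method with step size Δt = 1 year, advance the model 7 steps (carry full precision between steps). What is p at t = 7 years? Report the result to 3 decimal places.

Update rule: p ← p + [m·(1−p) − e·p]·Δt with Δt = 1.
  1  |  dp/dt·Δt = +0.096000  |  p_1 = 0.196000
  2  |  dp/dt·Δt = +0.034560  |  p_2 = 0.230560
  3  |  dp/dt·Δt = +0.012442  |  p_3 = 0.243002
  4  |  dp/dt·Δt = +0.004479  |  p_4 = 0.247481
  5  |  dp/dt·Δt = +0.001612  |  p_5 = 0.249093
  6  |  dp/dt·Δt = +0.000580  |  p_6 = 0.249673
  7  |  dp/dt·Δt = +0.000209  |  p_7 = 0.249882

0.250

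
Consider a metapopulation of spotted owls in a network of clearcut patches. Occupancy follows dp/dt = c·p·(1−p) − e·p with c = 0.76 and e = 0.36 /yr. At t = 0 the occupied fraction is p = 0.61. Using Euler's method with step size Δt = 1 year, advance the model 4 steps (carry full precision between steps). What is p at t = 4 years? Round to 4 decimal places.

Update rule: p ← p + [c·p·(1−p) − e·p]·Δt with Δt = 1.
step 1: Δp = -0.03880, p = 0.57120
step 2: Δp = -0.01949, p = 0.55172
step 3: Δp = -0.01065, p = 0.54107
step 4: Δp = -0.00607, p = 0.53500

0.5350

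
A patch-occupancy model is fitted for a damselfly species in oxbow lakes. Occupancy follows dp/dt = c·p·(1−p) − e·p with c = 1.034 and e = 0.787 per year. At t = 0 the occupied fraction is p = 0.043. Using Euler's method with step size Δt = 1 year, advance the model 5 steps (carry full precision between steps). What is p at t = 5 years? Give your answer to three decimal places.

Update rule: p ← p + [c·p·(1−p) − e·p]·Δt with Δt = 1.
p: 0.04300 → 0.05171  (Δp = +0.00871)
p: 0.05171 → 0.06172  (Δp = +0.01001)
p: 0.06172 → 0.07302  (Δp = +0.01131)
p: 0.07302 → 0.08555  (Δp = +0.01252)
p: 0.08555 → 0.09911  (Δp = +0.01356)

0.099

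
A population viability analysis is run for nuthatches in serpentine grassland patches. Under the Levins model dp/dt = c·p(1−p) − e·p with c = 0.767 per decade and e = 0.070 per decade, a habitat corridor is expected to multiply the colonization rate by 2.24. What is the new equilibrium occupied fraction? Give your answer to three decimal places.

0.959

Before: p* = 1 − 0.070/0.767 = 0.9087.
After the change, c = 1.71808, e = 0.07, so p* = 1 − 0.07/1.71808 = 0.9593.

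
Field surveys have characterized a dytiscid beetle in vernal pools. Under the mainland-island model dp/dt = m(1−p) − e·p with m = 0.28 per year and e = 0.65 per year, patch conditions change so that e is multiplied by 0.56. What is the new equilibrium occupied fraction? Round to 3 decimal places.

Before: p* = 0.28/(0.28+0.65) = 0.3011.
After: m = 0.28, e = 0.364; p* = 0.28/0.6440 = 0.4348.

0.435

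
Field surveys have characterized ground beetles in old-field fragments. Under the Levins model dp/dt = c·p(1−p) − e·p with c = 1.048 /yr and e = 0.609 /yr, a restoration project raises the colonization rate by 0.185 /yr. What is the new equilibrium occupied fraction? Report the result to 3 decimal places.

Before: p* = 1 − 0.609/1.048 = 0.4189.
After the change, c = 1.233, e = 0.609, so p* = 1 − 0.609/1.233 = 0.5061.

0.506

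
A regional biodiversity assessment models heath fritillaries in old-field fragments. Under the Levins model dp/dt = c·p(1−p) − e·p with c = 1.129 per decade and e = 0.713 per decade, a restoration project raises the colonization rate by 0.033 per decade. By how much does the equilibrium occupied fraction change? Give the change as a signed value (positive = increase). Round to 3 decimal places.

0.018

Before: p* = 1 − 0.713/1.129 = 0.3685.
After the change, c = 1.162, e = 0.713, so p* = 1 − 0.713/1.162 = 0.3864.
Δp* = 0.3864 − 0.3685 = +0.0179.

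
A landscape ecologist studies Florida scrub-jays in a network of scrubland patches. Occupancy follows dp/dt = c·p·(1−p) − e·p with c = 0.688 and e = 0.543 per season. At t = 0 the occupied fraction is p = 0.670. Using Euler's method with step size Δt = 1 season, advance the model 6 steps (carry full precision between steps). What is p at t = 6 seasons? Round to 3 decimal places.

Update rule: p ← p + [c·p·(1−p) − e·p]·Δt with Δt = 1.
  1  |  dp/dt·Δt = -0.211693  |  p_1 = 0.458307
  2  |  dp/dt·Δt = -0.078057  |  p_2 = 0.380250
  3  |  dp/dt·Δt = -0.044342  |  p_3 = 0.335908
  4  |  dp/dt·Δt = -0.028923  |  p_4 = 0.306985
  5  |  dp/dt·Δt = -0.020324  |  p_5 = 0.286661
  6  |  dp/dt·Δt = -0.014970  |  p_6 = 0.271691

0.272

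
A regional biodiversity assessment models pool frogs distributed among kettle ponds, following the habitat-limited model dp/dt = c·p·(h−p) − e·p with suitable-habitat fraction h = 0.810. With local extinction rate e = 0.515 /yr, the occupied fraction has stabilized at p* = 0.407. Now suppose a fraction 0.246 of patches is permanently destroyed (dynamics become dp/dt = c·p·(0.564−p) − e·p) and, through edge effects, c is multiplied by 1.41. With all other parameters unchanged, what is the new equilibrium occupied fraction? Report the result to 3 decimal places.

Balance c(h−p*) = e gives c = e/(0.81 − 0.40700) = 0.515/0.40300 = 1.27792.
New p* = 0.564 − e/c = 0.564 − 0.51500/1.80187 = 0.27819.

0.278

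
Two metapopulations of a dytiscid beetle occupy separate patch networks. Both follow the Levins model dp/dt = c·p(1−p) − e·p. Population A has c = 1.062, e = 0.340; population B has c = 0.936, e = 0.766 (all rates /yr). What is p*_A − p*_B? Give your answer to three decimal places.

A: p*_A = 1 − 0.340/1.062 = 0.6798.
B: p*_B = 1 − 0.766/0.936 = 0.1816.
p*_A − p*_B = 0.6798 − 0.1816 = 0.4982.

0.498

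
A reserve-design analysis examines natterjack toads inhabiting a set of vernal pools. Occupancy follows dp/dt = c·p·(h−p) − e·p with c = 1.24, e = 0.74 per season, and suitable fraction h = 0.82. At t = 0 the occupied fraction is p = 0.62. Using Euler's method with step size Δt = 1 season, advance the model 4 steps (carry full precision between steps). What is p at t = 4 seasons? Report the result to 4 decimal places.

Update rule: p ← p + [c·p·(h−p) − e·p]·Δt with Δt = 1.
  1  |  dp/dt·Δt = -0.305040  |  p_1 = 0.314960
  2  |  dp/dt·Δt = -0.035827  |  p_2 = 0.279133
  3  |  dp/dt·Δt = -0.019351  |  p_3 = 0.259782
  4  |  dp/dt·Δt = -0.011776  |  p_4 = 0.248006

0.2480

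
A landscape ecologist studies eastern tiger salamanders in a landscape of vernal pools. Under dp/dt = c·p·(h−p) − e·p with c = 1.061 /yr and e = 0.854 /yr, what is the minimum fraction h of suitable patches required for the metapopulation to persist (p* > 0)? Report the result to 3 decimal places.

0.805

p* = h − e/c is positive only when h > e/c.
h_min = e/c = 0.854/1.061 = 0.8049.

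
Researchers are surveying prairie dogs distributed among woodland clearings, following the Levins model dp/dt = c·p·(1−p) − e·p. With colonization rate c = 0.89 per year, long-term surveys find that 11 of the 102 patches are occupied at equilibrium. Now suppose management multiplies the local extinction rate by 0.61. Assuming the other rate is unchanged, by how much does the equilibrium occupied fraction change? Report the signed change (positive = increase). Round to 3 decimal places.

0.348

Observed p* = 11/102 = 0.10784.
Balance c(1−p*) = e gives e = 0.89×(1 − 0.10784) = 0.79402.
New p* = 1 − e/c = 1 − 0.48435/0.89000 = 0.45579.
Δp* = 0.45579 − 0.10784 = +0.34795.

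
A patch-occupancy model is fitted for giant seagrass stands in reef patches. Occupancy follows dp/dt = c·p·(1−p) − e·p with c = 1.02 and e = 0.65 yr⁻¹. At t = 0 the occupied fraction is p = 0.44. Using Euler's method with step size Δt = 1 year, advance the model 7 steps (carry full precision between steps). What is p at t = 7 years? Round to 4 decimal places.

0.3650

Update rule: p ← p + [c·p·(1−p) − e·p]·Δt with Δt = 1.
  1  |  dp/dt·Δt = -0.034672  |  p_1 = 0.405328
  2  |  dp/dt·Δt = -0.017605  |  p_2 = 0.387723
  3  |  dp/dt·Δt = -0.009878  |  p_3 = 0.377845
  4  |  dp/dt·Δt = -0.005819  |  p_4 = 0.372025
  5  |  dp/dt·Δt = -0.003522  |  p_5 = 0.368504
  6  |  dp/dt·Δt = -0.002165  |  p_6 = 0.366339
  7  |  dp/dt·Δt = -0.001343  |  p_7 = 0.364996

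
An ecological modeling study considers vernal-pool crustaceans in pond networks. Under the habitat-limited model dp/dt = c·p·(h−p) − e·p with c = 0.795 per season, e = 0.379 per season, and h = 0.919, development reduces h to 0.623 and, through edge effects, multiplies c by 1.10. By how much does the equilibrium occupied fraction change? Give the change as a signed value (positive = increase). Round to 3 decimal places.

Before: p* = h − e/c = 0.919 − 0.379/0.795 = 0.919 − 0.4767 = 0.4423.
After: c = 0.8745, e = 0.379, h = 0.623; p* = 0.623 − 0.379/0.8745 = 0.1896.
Δp* = 0.1896 − 0.4423 = -0.2527.

-0.253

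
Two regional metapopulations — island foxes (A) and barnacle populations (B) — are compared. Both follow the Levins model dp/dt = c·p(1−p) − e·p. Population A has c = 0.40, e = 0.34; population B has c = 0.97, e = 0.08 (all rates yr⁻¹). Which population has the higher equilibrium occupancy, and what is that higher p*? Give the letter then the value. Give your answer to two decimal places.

A: p*_A = 1 − 0.34/0.40 = 0.1500.
B: p*_B = 1 − 0.08/0.97 = 0.9175.
B is higher at 0.9175.

B, 0.92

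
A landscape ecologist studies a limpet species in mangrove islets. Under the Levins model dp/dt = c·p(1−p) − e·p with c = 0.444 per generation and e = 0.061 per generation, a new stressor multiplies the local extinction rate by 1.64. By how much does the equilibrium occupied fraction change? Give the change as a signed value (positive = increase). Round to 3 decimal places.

Before: p* = 1 − 0.061/0.444 = 0.8626.
After the change, c = 0.444, e = 0.10004, so p* = 1 − 0.10004/0.444 = 0.7747.
Δp* = 0.7747 − 0.8626 = -0.0879.

-0.088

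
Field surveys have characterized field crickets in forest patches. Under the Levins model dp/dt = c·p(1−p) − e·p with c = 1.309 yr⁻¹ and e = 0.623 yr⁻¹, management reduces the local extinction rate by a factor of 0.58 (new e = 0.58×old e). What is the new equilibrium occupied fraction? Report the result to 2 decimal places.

Before: p* = 1 − 0.623/1.309 = 0.5241.
After the change, c = 1.309, e = 0.36134, so p* = 1 − 0.36134/1.309 = 0.7240.

0.72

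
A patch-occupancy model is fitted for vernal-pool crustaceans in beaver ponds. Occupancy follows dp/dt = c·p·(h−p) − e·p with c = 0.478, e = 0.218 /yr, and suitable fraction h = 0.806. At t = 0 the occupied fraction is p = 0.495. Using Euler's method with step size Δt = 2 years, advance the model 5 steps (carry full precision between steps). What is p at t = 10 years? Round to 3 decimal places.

0.362

Update rule: p ← p + [c·p·(h−p) − e·p]·Δt with Δt = 2.
t = 2: p = 0.49500 + (-0.06865) = 0.42635
t = 4: p = 0.42635 + (-0.03115) = 0.39520
t = 6: p = 0.39520 + (-0.01710) = 0.37810
t = 8: p = 0.37810 + (-0.01018) = 0.36792
t = 10: p = 0.36792 + (-0.00633) = 0.36159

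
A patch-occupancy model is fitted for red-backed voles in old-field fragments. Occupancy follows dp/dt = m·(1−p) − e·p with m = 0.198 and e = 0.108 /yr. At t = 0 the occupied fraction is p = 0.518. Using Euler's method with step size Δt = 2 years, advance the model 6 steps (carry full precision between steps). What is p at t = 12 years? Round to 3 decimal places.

0.647

Update rule: p ← p + [m·(1−p) − e·p]·Δt with Δt = 2.
step 1: Δp = +0.07898, p = 0.59698
step 2: Δp = +0.03065, p = 0.62763
step 3: Δp = +0.01189, p = 0.63952
step 4: Δp = +0.00461, p = 0.64413
step 5: Δp = +0.00179, p = 0.64592
step 6: Δp = +0.00069, p = 0.64662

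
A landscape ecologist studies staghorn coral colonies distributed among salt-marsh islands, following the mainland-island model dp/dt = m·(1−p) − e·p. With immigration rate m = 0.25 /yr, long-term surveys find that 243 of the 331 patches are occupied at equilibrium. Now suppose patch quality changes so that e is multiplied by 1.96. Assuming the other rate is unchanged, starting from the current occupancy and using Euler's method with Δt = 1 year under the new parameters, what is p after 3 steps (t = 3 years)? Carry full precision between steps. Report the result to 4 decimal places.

0.6129

Observed p* = 243/331 = 0.73414.
Balance m(1−p*) = e·p* gives e = m(1−p*)/p* = 0.25×0.26586/0.73414 = 0.09053.
Starting from p₀ = 0.73414; update p ← p + (dp/dt)·Δt with the new parameters.
p: 0.73414 → 0.67033  (Δp = -0.06381)
p: 0.67033 → 0.63380  (Δp = -0.03653)
p: 0.63380 → 0.61288  (Δp = -0.02092)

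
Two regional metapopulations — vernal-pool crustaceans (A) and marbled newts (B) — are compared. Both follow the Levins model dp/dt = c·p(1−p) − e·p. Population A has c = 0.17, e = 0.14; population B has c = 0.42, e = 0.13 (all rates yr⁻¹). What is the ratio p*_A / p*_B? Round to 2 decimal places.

A: p*_A = 1 − 0.14/0.17 = 0.1765.
B: p*_B = 1 − 0.13/0.42 = 0.6905.
p*_A / p*_B = 0.1765/0.6905 = 0.2556.

0.26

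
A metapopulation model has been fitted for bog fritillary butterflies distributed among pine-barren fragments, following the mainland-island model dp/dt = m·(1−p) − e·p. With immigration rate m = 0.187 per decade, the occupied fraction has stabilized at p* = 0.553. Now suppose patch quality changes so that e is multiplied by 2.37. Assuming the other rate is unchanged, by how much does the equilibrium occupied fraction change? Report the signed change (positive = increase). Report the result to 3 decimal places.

Balance m(1−p*) = e·p* gives e = m(1−p*)/p* = 0.187×0.44700/0.55300 = 0.15116.
New p* = m/(m+e) = 0.18700/(0.18700+0.35825) = 0.34296.
Δp* = 0.34296 − 0.55300 = -0.21004.

-0.210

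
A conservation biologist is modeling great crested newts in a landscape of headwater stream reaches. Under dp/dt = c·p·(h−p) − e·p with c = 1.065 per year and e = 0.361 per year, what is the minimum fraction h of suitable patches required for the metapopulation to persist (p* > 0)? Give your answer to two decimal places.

0.34

p* = h − e/c is positive only when h > e/c.
h_min = e/c = 0.361/1.065 = 0.3390.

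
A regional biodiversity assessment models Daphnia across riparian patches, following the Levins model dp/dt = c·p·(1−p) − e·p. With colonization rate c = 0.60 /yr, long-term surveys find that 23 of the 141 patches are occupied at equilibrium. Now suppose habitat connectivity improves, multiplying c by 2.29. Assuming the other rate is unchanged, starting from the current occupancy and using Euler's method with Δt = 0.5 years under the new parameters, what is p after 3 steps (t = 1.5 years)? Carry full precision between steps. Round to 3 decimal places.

Observed p* = 23/141 = 0.16312.
Balance c(1−p*) = e gives e = 0.60×(1 − 0.16312) = 0.50213.
Starting from p₀ = 0.16312; update p ← p + (dp/dt)·Δt with the new parameters.
p: 0.16312 → 0.21595  (Δp = +0.05283)
p: 0.21595 → 0.27805  (Δp = +0.06210)
p: 0.27805 → 0.34615  (Δp = +0.06810)

0.346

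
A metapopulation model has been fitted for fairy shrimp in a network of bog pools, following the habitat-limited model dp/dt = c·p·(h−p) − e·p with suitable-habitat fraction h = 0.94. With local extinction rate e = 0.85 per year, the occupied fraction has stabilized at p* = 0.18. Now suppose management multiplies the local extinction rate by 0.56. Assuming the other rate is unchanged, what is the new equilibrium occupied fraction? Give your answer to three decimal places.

0.514

Balance c(h−p*) = e gives c = e/(0.94 − 0.18000) = 0.85/0.76000 = 1.11842.
New p* = 0.94 − e/c = 0.94 − 0.47600/1.11842 = 0.51440.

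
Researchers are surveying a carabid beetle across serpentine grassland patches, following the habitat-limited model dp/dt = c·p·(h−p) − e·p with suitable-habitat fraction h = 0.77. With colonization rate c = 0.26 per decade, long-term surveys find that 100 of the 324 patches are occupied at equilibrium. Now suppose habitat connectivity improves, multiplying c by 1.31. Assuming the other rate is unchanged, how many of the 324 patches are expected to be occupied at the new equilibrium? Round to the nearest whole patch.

Observed p* = 100/324 = 0.30864.
Balance c(h−p*) = e gives e = 0.26×(0.77 − 0.30864) = 0.11995.
New p* = 0.77 − e/c = 0.77 − 0.11995/0.34060 = 0.41783.
Expected occupied = 324 × 0.41783 = 135.38 ≈ 135.

135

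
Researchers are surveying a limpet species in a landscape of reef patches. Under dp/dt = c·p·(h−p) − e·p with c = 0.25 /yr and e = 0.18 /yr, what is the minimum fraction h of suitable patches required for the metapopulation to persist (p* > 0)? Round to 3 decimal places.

p* = h − e/c is positive only when h > e/c.
h_min = e/c = 0.18/0.25 = 0.7200.

0.720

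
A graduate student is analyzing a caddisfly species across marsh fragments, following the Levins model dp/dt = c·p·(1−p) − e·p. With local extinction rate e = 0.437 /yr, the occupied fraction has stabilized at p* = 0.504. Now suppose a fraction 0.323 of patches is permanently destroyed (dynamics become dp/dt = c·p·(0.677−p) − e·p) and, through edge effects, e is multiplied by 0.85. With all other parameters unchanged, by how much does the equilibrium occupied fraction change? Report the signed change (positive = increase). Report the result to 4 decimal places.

Balance c(1−p*) = e gives c = e/(1 − 0.50400) = 0.437/0.49600 = 0.88105.
New p* = 0.677 − e/c = 0.677 − 0.37145/0.88105 = 0.25540.
Δp* = 0.25540 − 0.50400 = -0.24860.

-0.2486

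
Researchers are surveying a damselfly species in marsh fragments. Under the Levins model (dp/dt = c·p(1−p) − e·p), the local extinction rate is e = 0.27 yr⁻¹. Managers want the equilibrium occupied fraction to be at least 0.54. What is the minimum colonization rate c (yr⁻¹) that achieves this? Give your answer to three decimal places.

0.587

p* = 1 − e/c ≥ 0.54 requires e/c ≤ 0.4600, i.e. c ≥ e/0.4600.
c_min = 0.27/0.4600 = 0.5870.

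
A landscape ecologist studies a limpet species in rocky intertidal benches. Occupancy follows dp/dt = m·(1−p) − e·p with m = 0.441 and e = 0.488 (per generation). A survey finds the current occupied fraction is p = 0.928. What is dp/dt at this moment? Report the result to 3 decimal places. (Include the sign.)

-0.421

Colonization term: m·(1−p) = 0.441×0.0720 = 0.03175.
Extinction term: e·p = 0.45286.
dp/dt = 0.03175 − 0.45286 = -0.42111.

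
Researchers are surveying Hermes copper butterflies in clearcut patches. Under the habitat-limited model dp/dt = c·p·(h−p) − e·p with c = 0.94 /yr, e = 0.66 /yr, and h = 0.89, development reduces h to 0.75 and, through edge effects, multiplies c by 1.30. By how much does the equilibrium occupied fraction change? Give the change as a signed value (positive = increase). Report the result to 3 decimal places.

Before: p* = h − e/c = 0.89 − 0.66/0.94 = 0.89 − 0.7021 = 0.1879.
After: c = 1.222, e = 0.66, h = 0.75; p* = 0.75 − 0.66/1.222 = 0.2099.
Δp* = 0.2099 − 0.1879 = +0.0220.

0.022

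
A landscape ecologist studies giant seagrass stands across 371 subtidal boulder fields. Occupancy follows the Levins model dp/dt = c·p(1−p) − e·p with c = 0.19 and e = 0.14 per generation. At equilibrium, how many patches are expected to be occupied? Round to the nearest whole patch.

p* = 1 − e/c = 1 − 0.14/0.19 = 0.2632.
Expected occupied patches = N × p* = 371 × 0.2632 = 97.63 ≈ 98.

98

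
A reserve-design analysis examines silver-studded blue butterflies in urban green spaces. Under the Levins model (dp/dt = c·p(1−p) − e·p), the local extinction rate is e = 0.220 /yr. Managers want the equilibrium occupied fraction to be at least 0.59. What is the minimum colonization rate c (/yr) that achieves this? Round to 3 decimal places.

p* = 1 − e/c ≥ 0.59 requires e/c ≤ 0.4100, i.e. c ≥ e/0.4100.
c_min = 0.220/0.4100 = 0.5366.

0.537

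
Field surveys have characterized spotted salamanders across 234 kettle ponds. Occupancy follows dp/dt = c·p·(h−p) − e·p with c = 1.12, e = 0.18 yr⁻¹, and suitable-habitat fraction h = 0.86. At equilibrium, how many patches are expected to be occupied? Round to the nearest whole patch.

164

p* = h − e/c = 0.86 − 0.1607 = 0.6993.
Expected occupied patches = N × p* = 234 × 0.6993 = 163.63 ≈ 164.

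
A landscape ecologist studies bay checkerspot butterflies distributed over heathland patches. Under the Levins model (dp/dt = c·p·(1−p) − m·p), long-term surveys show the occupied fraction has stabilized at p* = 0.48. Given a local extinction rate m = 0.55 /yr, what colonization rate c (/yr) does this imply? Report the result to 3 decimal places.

1.058

At equilibrium c(1−p*) = m, so c = m/(1−p*).
c = 0.55/(1 − 0.48) = 0.55/0.5200 = 1.0577.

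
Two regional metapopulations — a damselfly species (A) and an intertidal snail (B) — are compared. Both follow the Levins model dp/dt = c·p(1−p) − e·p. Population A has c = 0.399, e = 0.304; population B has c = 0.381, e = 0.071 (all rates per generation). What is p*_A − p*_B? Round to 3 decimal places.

A: p*_A = 1 − 0.304/0.399 = 0.2381.
B: p*_B = 1 − 0.071/0.381 = 0.8136.
p*_A − p*_B = 0.2381 − 0.8136 = -0.5756.

-0.576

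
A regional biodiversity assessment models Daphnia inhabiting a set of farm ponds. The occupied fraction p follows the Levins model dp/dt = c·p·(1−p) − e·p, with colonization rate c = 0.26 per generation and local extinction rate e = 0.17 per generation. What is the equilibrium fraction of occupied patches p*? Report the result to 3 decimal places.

0.346

At equilibrium, colonization balances extinction: c·p*·(1−p*) = e·p*.
So p* = 1 − e/c = 1 − 0.17/0.26 = 1 − 0.6538 = 0.3462.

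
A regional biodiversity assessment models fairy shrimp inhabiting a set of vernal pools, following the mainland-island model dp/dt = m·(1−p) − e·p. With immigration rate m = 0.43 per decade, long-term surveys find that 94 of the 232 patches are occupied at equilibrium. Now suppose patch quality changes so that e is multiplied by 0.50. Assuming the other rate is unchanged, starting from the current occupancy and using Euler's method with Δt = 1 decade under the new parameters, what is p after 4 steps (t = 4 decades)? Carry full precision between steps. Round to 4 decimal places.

0.5760

Observed p* = 94/232 = 0.40517.
Balance m(1−p*) = e·p* gives e = m(1−p*)/p* = 0.43×0.59483/0.40517 = 0.63128.
Starting from p₀ = 0.40517; update p ← p + (dp/dt)·Δt with the new parameters.
  1  |  dp/dt·Δt = +0.127888  |  p_1 = 0.533060
  2  |  dp/dt·Δt = +0.032530  |  p_2 = 0.565590
  3  |  dp/dt·Δt = +0.008274  |  p_3 = 0.573864
  4  |  dp/dt·Δt = +0.002105  |  p_4 = 0.575969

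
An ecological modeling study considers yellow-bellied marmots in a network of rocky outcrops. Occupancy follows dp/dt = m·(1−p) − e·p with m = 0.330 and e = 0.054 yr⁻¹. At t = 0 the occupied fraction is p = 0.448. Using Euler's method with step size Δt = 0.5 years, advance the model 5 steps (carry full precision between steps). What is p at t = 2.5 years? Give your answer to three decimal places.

Update rule: p ← p + [m·(1−p) − e·p]·Δt with Δt = 0.5.
  1  |  dp/dt·Δt = +0.078984  |  p_1 = 0.526984
  2  |  dp/dt·Δt = +0.063819  |  p_2 = 0.590803
  3  |  dp/dt·Δt = +0.051566  |  p_3 = 0.642369
  4  |  dp/dt·Δt = +0.041665  |  p_4 = 0.684034
  5  |  dp/dt·Δt = +0.033665  |  p_5 = 0.717700

0.718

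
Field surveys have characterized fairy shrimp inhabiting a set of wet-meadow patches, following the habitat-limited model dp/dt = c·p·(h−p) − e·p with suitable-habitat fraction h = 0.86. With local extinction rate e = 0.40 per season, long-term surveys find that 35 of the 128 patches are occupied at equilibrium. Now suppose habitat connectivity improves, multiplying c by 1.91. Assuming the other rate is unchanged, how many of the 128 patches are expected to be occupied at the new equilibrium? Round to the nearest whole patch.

71

Observed p* = 35/128 = 0.27344.
Balance c(h−p*) = e gives c = e/(0.86 − 0.27344) = 0.40/0.58656 = 0.68194.
New p* = 0.86 − e/c = 0.86 − 0.40000/1.30251 = 0.55290.
Expected occupied = 128 × 0.55290 = 70.77 ≈ 71.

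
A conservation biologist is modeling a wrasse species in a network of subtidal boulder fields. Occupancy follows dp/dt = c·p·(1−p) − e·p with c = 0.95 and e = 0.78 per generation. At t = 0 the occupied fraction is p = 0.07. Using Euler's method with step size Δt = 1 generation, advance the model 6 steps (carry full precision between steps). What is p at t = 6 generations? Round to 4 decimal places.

Update rule: p ← p + [c·p·(1−p) − e·p]·Δt with Δt = 1.
p: 0.07000 → 0.07724  (Δp = +0.00724)
p: 0.07724 → 0.08471  (Δp = +0.00746)
p: 0.08471 → 0.09229  (Δp = +0.00758)
p: 0.09229 → 0.09989  (Δp = +0.00760)
p: 0.09989 → 0.10739  (Δp = +0.00750)
p: 0.10739 → 0.11469  (Δp = +0.00730)

0.1147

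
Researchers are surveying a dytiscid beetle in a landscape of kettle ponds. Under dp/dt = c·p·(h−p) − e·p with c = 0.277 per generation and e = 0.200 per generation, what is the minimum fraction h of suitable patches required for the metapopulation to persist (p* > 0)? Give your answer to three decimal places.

p* = h − e/c is positive only when h > e/c.
h_min = e/c = 0.200/0.277 = 0.7220.

0.722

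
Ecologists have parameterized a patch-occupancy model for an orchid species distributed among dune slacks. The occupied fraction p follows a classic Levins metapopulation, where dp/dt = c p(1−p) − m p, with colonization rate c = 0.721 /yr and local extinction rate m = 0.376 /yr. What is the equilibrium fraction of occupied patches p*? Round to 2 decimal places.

0.48

At equilibrium, colonization balances extinction: c·p*·(1−p*) = m·p*.
So p* = 1 − m/c = 1 − 0.376/0.721 = 1 − 0.5215 = 0.4785.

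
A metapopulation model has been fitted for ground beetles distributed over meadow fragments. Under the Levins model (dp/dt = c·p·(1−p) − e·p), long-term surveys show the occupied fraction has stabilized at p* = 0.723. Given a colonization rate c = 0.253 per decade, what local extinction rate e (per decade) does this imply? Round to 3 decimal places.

At equilibrium c(1−p*) = e.
e = 0.253 × (1 − 0.723) = 0.253 × 0.2770 = 0.0701.

0.070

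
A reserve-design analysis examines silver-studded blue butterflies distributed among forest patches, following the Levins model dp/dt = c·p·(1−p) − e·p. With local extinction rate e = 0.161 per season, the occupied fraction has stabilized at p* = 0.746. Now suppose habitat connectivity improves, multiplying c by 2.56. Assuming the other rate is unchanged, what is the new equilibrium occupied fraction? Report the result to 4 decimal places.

Balance c(1−p*) = e gives c = e/(1 − 0.74600) = 0.161/0.25400 = 0.63386.
New p* = 1 − e/c = 1 − 0.16100/1.62268 = 0.90078.

0.9008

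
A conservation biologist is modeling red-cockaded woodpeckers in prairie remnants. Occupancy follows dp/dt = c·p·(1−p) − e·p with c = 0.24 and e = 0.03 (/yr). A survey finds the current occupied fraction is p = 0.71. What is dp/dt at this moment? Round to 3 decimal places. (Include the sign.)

Colonization term: c·p·(1−p) = 0.24×0.71×0.2900 = 0.04942.
Extinction term: e·p = 0.02130.
dp/dt = 0.04942 − 0.02130 = 0.02812.

0.028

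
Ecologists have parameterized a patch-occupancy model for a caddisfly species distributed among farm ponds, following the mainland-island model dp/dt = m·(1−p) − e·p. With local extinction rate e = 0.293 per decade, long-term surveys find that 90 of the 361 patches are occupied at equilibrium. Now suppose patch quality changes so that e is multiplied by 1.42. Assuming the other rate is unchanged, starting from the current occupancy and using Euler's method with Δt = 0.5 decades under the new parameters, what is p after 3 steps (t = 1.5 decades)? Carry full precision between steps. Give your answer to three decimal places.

Observed p* = 90/361 = 0.24931.
Balance m(1−p*) = e·p* gives m = e·p*/(1−p*) = 0.293×0.24931/0.75069 = 0.09731.
Starting from p₀ = 0.24931; update p ← p + (dp/dt)·Δt with the new parameters.
t = 0.5: p = 0.24931 + (-0.01534) = 0.23397
t = 1: p = 0.23397 + (-0.01140) = 0.22257
t = 1.5: p = 0.22257 + (-0.00848) = 0.21409

0.214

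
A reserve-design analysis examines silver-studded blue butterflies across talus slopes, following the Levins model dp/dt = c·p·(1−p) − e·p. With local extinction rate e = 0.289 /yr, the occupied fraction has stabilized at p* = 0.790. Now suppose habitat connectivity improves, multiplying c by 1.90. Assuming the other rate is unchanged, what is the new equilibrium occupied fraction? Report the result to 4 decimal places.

Balance c(1−p*) = e gives c = e/(1 − 0.79000) = 0.289/0.21000 = 1.37619.
New p* = 1 − e/c = 1 − 0.28900/2.61476 = 0.88947.

0.8895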